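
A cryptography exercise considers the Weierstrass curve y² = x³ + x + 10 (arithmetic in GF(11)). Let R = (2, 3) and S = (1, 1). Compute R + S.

(2, 3) + (1, 1). λ = (1 - 3)/(1 - 2) ≡ 9/10 mod 11. 10⁻¹ ≡ 10 (mod 11), so λ ≡ 2.
  x = λ² - 2 - 1 = 4 - 3 ≡ 1; y = λ·(2 - 1) - 3 ≡ 10. → (1, 10)

(1, 10)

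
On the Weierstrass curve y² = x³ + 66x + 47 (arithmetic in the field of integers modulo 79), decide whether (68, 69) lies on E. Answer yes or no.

y² = 69² ≡ 21; x³ + 66x + 47 = 318967 ≡ 44 (mod 79). 21 ≠ 44.

no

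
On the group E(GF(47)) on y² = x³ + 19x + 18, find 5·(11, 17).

(17, 32)

Write P = (11, 17).
Repeated addition: build up to 5P.
2P: tangent at (11, 17): λ = (3·11² + 19)/(2·17) ≡ 6/34. 34⁻¹ ≡ 18 (mod 47) since 34·18 = 612 ≡ 1, so λ ≡ 6·18 ≡ 14.
  x = λ² - 11 - 11 = 196 - 22 ≡ 33; y = λ·(11 - 33) - 17 ≡ 4. → (33, 4)
3P: (33, 4) + (11, 17). λ = (17 - 4)/(11 - 33) ≡ 13/25 mod 47. 25⁻¹ ≡ 32 (mod 47) since 25·32 = 800 ≡ 1, so λ ≡ 40.
  x = λ² - 33 - 11 = 1600 - 44 ≡ 5; y = λ·(33 - 5) - 4 ≡ 35. → (5, 35)
4P: (5, 35) + (11, 17). λ = (17 - 35)/(11 - 5) ≡ 29/6 mod 47. 6⁻¹ ≡ 8 (mod 47) since 6·8 = 48 ≡ 1, so λ ≡ 44.
  x = λ² - 5 - 11 = 1936 - 16 ≡ 40; y = λ·(5 - 40) - 35 ≡ 23. → (40, 23)
5P: (40, 23) + (11, 17). λ = (17 - 23)/(11 - 40) ≡ 41/18 mod 47. 18⁻¹ ≡ 34 (mod 47), so λ ≡ 31.
  x = λ² - 40 - 11 = 961 - 51 ≡ 17; y = λ·(40 - 17) - 23 ≡ 32. → (17, 32)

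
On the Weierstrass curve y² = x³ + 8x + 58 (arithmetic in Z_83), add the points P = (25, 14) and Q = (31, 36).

(25, 14) + (31, 36). λ = (36 - 14)/(31 - 25) ≡ 22/6 mod 83. 6⁻¹ ≡ 14 (mod 83), so λ ≡ 59.
  x = λ² - 25 - 31 = 3481 - 56 ≡ 22; y = λ·(25 - 22) - 14 ≡ 80. → (22, 80)

(22, 80)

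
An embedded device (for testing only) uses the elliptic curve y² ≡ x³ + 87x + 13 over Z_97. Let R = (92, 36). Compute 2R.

tangent at (92, 36): λ = (3·92² + 87)/(2·36) ≡ 65/72. 72⁻¹ ≡ 31 (mod 97) since 72·31 = 2232 ≡ 1, so λ ≡ 65·31 ≡ 75.
  x = λ² - 92 - 92 = 5625 - 184 ≡ 9; y = λ·(92 - 9) - 36 ≡ 78. → (9, 78)

(9, 78)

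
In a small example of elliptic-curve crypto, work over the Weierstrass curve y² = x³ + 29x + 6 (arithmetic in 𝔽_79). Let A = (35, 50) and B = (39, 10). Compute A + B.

(35, 50) + (39, 10). λ = (10 - 50)/(39 - 35) ≡ 39/4 mod 79. 4⁻¹ ≡ 20 (mod 79), so λ ≡ 69.
  x = λ² - 35 - 39 = 4761 - 74 ≡ 26; y = λ·(35 - 26) - 50 ≡ 18. → (26, 18)

(26, 18)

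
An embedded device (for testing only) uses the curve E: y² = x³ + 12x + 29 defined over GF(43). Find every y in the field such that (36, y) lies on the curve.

x³ + 12x + 29 = 47117 ≡ 32 (mod 43).
32 is a non-residue mod 43; no y exists.

none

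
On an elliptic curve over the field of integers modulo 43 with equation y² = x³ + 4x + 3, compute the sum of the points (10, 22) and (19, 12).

(10, 22) + (19, 12). λ = (12 - 22)/(19 - 10) ≡ 33/9 mod 43. 9⁻¹ ≡ 24 (mod 43), so λ ≡ 18.
  x = λ² - 10 - 19 = 324 - 29 ≡ 37; y = λ·(10 - 37) - 22 ≡ 8. → (37, 8)

(37, 8)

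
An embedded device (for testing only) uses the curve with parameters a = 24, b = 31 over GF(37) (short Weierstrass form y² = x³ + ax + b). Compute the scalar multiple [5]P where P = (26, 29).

Double-and-add on 5 = (101)₂. Start with P = (26, 29) for the leading 1-bit.
double: tangent at (26, 29): λ = (3·26² + 24)/(2·29) ≡ 17/21. 21⁻¹ ≡ 30 (mod 37), so λ ≡ 17·30 ≡ 29.
  x = λ² - 26 - 26 = 841 - 52 ≡ 12; y = λ·(26 - 12) - 29 ≡ 7. → (12, 7)
double: tangent at (12, 7): λ = (3·12² + 24)/(2·7) ≡ 12/14. 14⁻¹ ≡ 8 (mod 37), so λ ≡ 12·8 ≡ 22.
  x = λ² - 12 - 12 = 484 - 24 ≡ 16; y = λ·(12 - 16) - 7 ≡ 16. → (16, 16)
add P: (16, 16) + (26, 29). λ = (29 - 16)/(26 - 16) ≡ 13/10 mod 37. 10⁻¹ ≡ 26 (mod 37), so λ ≡ 5.
  x = λ² - 16 - 26 = 25 - 42 ≡ 20; y = λ·(16 - 20) - 16 ≡ 1. → (20, 1)

(20, 1)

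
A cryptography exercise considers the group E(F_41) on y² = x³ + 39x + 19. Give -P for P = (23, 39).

(23, 2)

-(23, 39) = (23, -39 mod 41) = (23, 2).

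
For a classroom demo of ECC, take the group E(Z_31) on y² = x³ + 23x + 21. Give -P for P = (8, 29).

(8, 2)

-(8, 29) = (8, -29 mod 31) = (8, 2).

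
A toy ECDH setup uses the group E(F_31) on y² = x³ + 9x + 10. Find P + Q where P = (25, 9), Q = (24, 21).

(25, 9) + (24, 21). λ = (21 - 9)/(24 - 25) ≡ 12/30 mod 31. 30⁻¹ ≡ 30 (mod 31) since 30·30 = 900 ≡ 1, so λ ≡ 19.
  x = λ² - 25 - 24 = 361 - 49 ≡ 2; y = λ·(25 - 2) - 9 ≡ 25. → (2, 25)

(2, 25)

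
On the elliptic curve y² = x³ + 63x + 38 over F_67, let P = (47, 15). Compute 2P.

tangent at (47, 15): λ = (3·47² + 63)/(2·15) ≡ 57/30. 30⁻¹ ≡ 38 (mod 67), so λ ≡ 57·38 ≡ 22.
  x = λ² - 47 - 47 = 484 - 94 ≡ 55; y = λ·(47 - 55) - 15 ≡ 10. → (55, 10)

(55, 10)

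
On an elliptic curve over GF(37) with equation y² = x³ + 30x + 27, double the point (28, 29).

(2, 13)

tangent at (28, 29): λ = (3·28² + 30)/(2·29) ≡ 14/21. 21⁻¹ ≡ 30 (mod 37) since 21·30 = 630 ≡ 1, so λ ≡ 14·30 ≡ 13.
  x = λ² - 28 - 28 = 169 - 56 ≡ 2; y = λ·(28 - 2) - 29 ≡ 13. → (2, 13)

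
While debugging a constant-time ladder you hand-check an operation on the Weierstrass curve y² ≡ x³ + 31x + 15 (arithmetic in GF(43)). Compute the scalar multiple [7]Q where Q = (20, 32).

(33, 9)

Double-and-add on 7 = (111)₂. Start with Q = (20, 32) for the leading 1-bit.
double: tangent at (20, 32): λ = (3·20² + 31)/(2·32) ≡ 27/21. 21⁻¹ ≡ 41 (mod 43), so λ ≡ 27·41 ≡ 32.
  x = λ² - 20 - 20 = 1024 - 40 ≡ 38; y = λ·(20 - 38) - 32 ≡ 37. → (38, 37)
add Q: (38, 37) + (20, 32). λ = (32 - 37)/(20 - 38) ≡ 38/25 mod 43. 25⁻¹ ≡ 31 (mod 43), so λ ≡ 17.
  x = λ² - 38 - 20 = 289 - 58 ≡ 16; y = λ·(38 - 16) - 37 ≡ 36. → (16, 36)
double: tangent at (16, 36): λ = (3·16² + 31)/(2·36) ≡ 25/29. 29⁻¹ ≡ 3 (mod 43), so λ ≡ 25·3 ≡ 32.
  x = λ² - 16 - 16 = 1024 - 32 ≡ 3; y = λ·(16 - 3) - 36 ≡ 36. → (3, 36)
add Q: (3, 36) + (20, 32). λ = (32 - 36)/(20 - 3) ≡ 39/17 mod 43. 17⁻¹ ≡ 38 (mod 43) since 17·38 = 646 ≡ 1, so λ ≡ 20.
  x = λ² - 3 - 20 = 400 - 23 ≡ 33; y = λ·(3 - 33) - 36 ≡ 9. → (33, 9)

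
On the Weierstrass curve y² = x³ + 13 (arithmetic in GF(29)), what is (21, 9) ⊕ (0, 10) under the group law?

(21, 9) + (0, 10). λ = (10 - 9)/(0 - 21) ≡ 1/8 mod 29. 8⁻¹ ≡ 11 (mod 29) since 8·11 = 88 ≡ 1, so λ ≡ 11.
  x = λ² - 21 - 0 = 121 - 21 ≡ 13; y = λ·(21 - 13) - 9 ≡ 21. → (13, 21)

(13, 21)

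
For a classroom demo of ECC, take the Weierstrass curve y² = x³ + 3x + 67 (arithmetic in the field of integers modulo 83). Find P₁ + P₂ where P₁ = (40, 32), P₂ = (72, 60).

(40, 32) + (72, 60). λ = (60 - 32)/(72 - 40) ≡ 28/32 mod 83. 32⁻¹ ≡ 13 (mod 83), so λ ≡ 32.
  x = λ² - 40 - 72 = 1024 - 112 ≡ 82; y = λ·(40 - 82) - 32 ≡ 35. → (82, 35)

(82, 35)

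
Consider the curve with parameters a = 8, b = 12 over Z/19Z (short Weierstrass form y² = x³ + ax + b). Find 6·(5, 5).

Write Q = (5, 5).
Double-and-add on 6 = (110)₂. Start with Q = (5, 5) for the leading 1-bit.
double: tangent at (5, 5): λ = (3·5² + 8)/(2·5) ≡ 7/10. 10⁻¹ ≡ 2 (mod 19), so λ ≡ 7·2 ≡ 14.
  x = λ² - 5 - 5 = 196 - 10 ≡ 15; y = λ·(5 - 15) - 5 ≡ 7. → (15, 7)
add Q: (15, 7) + (5, 5). λ = (5 - 7)/(5 - 15) ≡ 17/9 mod 19. 9⁻¹ ≡ 17 (mod 19), so λ ≡ 4.
  x = λ² - 15 - 5 = 16 - 20 ≡ 15; y = λ·(15 - 15) - 7 ≡ 12. → (15, 12)
double: tangent at (15, 12): λ = (3·15² + 8)/(2·12) ≡ 18/5. 5⁻¹ ≡ 4 (mod 19), so λ ≡ 18·4 ≡ 15.
  x = λ² - 15 - 15 = 225 - 30 ≡ 5; y = λ·(15 - 5) - 12 ≡ 5. → (5, 5)

(5, 5)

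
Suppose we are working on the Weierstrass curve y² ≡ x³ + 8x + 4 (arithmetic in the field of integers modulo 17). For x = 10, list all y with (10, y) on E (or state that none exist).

x³ + 8x + 4 = 1084 ≡ 13 (mod 17).
Square roots of 13 mod 17: 8 and 9 (since 8² = 64 ≡ 13).

8, 9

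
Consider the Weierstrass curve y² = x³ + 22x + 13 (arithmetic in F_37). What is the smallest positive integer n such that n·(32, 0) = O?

2

2P: (32, 0) + (32, 0): same x and y₁ ≡ -y₂, so the sum is O.
2P = O, so the order is 2.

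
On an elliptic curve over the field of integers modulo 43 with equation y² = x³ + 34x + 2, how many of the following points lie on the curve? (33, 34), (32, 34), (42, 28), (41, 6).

2

(33, 34): 34² ≡ 38, rhs ≡ 38 → on.
(32, 34): 34² ≡ 38, rhs ≡ 17 → off.
(42, 28): 28² ≡ 10, rhs ≡ 10 → on.
(41, 6): 6² ≡ 36, rhs ≡ 12 → off.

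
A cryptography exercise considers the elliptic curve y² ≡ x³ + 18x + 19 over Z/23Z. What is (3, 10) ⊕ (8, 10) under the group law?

(12, 13)

(3, 10) + (8, 10). λ = (10 - 10)/(8 - 3) ≡ 0/5 mod 23. 5⁻¹ ≡ 14 (mod 23), so λ ≡ 0.
  x = λ² - 3 - 8 = 0 - 11 ≡ 12; y = λ·(3 - 12) - 10 ≡ 13. → (12, 13)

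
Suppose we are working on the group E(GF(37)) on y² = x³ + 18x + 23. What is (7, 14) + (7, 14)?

(22, 2)

tangent at (7, 14): λ = (3·7² + 18)/(2·14) ≡ 17/28. 28⁻¹ ≡ 4 (mod 37) since 28·4 = 112 ≡ 1, so λ ≡ 17·4 ≡ 31.
  x = λ² - 7 - 7 = 961 - 14 ≡ 22; y = λ·(7 - 22) - 14 ≡ 2. → (22, 2)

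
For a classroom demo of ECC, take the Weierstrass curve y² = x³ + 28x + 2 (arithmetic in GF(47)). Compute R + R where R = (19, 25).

(15, 15)

tangent at (19, 25): λ = (3·19² + 28)/(2·25) ≡ 30/3. 3⁻¹ ≡ 16 (mod 47) since 3·16 = 48 ≡ 1, so λ ≡ 30·16 ≡ 10.
  x = λ² - 19 - 19 = 100 - 38 ≡ 15; y = λ·(19 - 15) - 25 ≡ 15. → (15, 15)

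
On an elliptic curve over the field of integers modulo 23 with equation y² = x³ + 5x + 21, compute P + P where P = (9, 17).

tangent at (9, 17): λ = (3·9² + 5)/(2·17) ≡ 18/11. 11⁻¹ ≡ 21 (mod 23) since 11·21 = 231 ≡ 1, so λ ≡ 18·21 ≡ 10.
  x = λ² - 9 - 9 = 100 - 18 ≡ 13; y = λ·(9 - 13) - 17 ≡ 12. → (13, 12)

(13, 12)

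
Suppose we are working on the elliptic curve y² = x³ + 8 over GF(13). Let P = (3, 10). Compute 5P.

Double-and-add on 5 = (101)₂. Start with P = (3, 10) for the leading 1-bit.
double: tangent at (3, 10): λ = (3·3² + 0)/(2·10) ≡ 1/7. 7⁻¹ ≡ 2 (mod 13), so λ ≡ 1·2 ≡ 2.
  x = λ² - 3 - 3 = 4 - 6 ≡ 11; y = λ·(3 - 11) - 10 ≡ 0. → (11, 0)
double: (11, 0) + (11, 0): same x and y₁ ≡ -y₂, so the sum is the point at infinity.
add P: the point at infinity + (3, 10) = (3, 10) (identity).

(3, 10)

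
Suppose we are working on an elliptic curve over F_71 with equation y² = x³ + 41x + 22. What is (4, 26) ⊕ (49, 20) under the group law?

(4, 26) + (49, 20). λ = (20 - 26)/(49 - 4) ≡ 65/45 mod 71. 45⁻¹ ≡ 30 (mod 71), so λ ≡ 33.
  x = λ² - 4 - 49 = 1089 - 53 ≡ 42; y = λ·(4 - 42) - 26 ≡ 69. → (42, 69)

(42, 69)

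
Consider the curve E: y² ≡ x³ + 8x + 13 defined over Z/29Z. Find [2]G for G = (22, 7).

(8, 3)

tangent at (22, 7): λ = (3·22² + 8)/(2·7) ≡ 10/14. 14⁻¹ ≡ 27 (mod 29), so λ ≡ 10·27 ≡ 9.
  x = λ² - 22 - 22 = 81 - 44 ≡ 8; y = λ·(22 - 8) - 7 ≡ 3. → (8, 3)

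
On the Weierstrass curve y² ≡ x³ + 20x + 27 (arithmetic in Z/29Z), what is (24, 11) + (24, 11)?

(19, 4)

tangent at (24, 11): λ = (3·24² + 20)/(2·11) ≡ 8/22. 22⁻¹ ≡ 4 (mod 29), so λ ≡ 8·4 ≡ 3.
  x = λ² - 24 - 24 = 9 - 48 ≡ 19; y = λ·(24 - 19) - 11 ≡ 4. → (19, 4)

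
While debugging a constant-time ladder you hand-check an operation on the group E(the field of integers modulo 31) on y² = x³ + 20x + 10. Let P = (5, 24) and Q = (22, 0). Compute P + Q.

(5, 24) + (22, 0). λ = (0 - 24)/(22 - 5) ≡ 7/17 mod 31. 17⁻¹ ≡ 11 (mod 31) since 17·11 = 187 ≡ 1, so λ ≡ 15.
  x = λ² - 5 - 22 = 225 - 27 ≡ 12; y = λ·(5 - 12) - 24 ≡ 26. → (12, 26)

(12, 26)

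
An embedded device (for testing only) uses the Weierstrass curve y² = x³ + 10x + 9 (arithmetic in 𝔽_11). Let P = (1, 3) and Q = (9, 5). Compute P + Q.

(10, 3)

(1, 3) + (9, 5). λ = (5 - 3)/(9 - 1) ≡ 2/8 mod 11. 8⁻¹ ≡ 7 (mod 11), so λ ≡ 3.
  x = λ² - 1 - 9 = 9 - 10 ≡ 10; y = λ·(1 - 10) - 3 ≡ 3. → (10, 3)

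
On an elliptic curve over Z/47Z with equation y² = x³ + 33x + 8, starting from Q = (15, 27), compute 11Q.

(26, 26)

Repeated addition: build up to 11Q.
2Q: tangent at (15, 27): λ = (3·15² + 33)/(2·27) ≡ 3/7. 7⁻¹ ≡ 27 (mod 47), so λ ≡ 3·27 ≡ 34.
  x = λ² - 15 - 15 = 1156 - 30 ≡ 45; y = λ·(15 - 45) - 27 ≡ 34. → (45, 34)
3Q: (45, 34) + (15, 27). λ = (27 - 34)/(15 - 45) ≡ 40/17 mod 47. 17⁻¹ ≡ 36 (mod 47) since 17·36 = 612 ≡ 1, so λ ≡ 30.
  x = λ² - 45 - 15 = 900 - 60 ≡ 41; y = λ·(45 - 41) - 34 ≡ 39. → (41, 39)
4Q: (41, 39) + (15, 27). λ = (27 - 39)/(15 - 41) ≡ 35/21 mod 47. 21⁻¹ ≡ 9 (mod 47) since 21·9 = 189 ≡ 1, so λ ≡ 33.
  x = λ² - 41 - 15 = 1089 - 56 ≡ 46; y = λ·(41 - 46) - 39 ≡ 31. → (46, 31)
5Q: (46, 31) + (15, 27). λ = (27 - 31)/(15 - 46) ≡ 43/16 mod 47. 16⁻¹ ≡ 3 (mod 47) since 16·3 = 48 ≡ 1, so λ ≡ 35.
  x = λ² - 46 - 15 = 1225 - 61 ≡ 36; y = λ·(46 - 36) - 31 ≡ 37. → (36, 37)
6Q: (36, 37) + (15, 27). λ = (27 - 37)/(15 - 36) ≡ 37/26 mod 47. 26⁻¹ ≡ 38 (mod 47), so λ ≡ 43.
  x = λ² - 36 - 15 = 1849 - 51 ≡ 12; y = λ·(36 - 12) - 37 ≡ 8. → (12, 8)
7Q: (12, 8) + (15, 27). λ = (27 - 8)/(15 - 12) ≡ 19/3 mod 47. 3⁻¹ ≡ 16 (mod 47), so λ ≡ 22.
  x = λ² - 12 - 15 = 484 - 27 ≡ 34; y = λ·(12 - 34) - 8 ≡ 25. → (34, 25)
8Q: (34, 25) + (15, 27). λ = (27 - 25)/(15 - 34) ≡ 2/28 mod 47. 28⁻¹ ≡ 42 (mod 47) since 28·42 = 1176 ≡ 1, so λ ≡ 37.
  x = λ² - 34 - 15 = 1369 - 49 ≡ 4; y = λ·(34 - 4) - 25 ≡ 4. → (4, 4)
9Q: (4, 4) + (15, 27). λ = (27 - 4)/(15 - 4) ≡ 23/11 mod 47. 11⁻¹ ≡ 30 (mod 47), so λ ≡ 32.
  x = λ² - 4 - 15 = 1024 - 19 ≡ 18; y = λ·(4 - 18) - 4 ≡ 18. → (18, 18)
10Q: (18, 18) + (15, 27). λ = (27 - 18)/(15 - 18) ≡ 9/44 mod 47. 44⁻¹ ≡ 31 (mod 47), so λ ≡ 44.
  x = λ² - 18 - 15 = 1936 - 33 ≡ 23; y = λ·(18 - 23) - 18 ≡ 44. → (23, 44)
11Q: (23, 44) + (15, 27). λ = (27 - 44)/(15 - 23) ≡ 30/39 mod 47. 39⁻¹ ≡ 41 (mod 47), so λ ≡ 8.
  x = λ² - 23 - 15 = 64 - 38 ≡ 26; y = λ·(23 - 26) - 44 ≡ 26. → (26, 26)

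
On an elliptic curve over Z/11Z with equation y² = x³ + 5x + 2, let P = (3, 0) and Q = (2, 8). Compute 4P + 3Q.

First 4P:
Repeated addition: build up to 4P.
2P: (3, 0) + (3, 0): same x and y₁ ≡ -y₂, so the sum is O.
3P: O + (3, 0) = (3, 0) (identity).
4P: (3, 0) + (3, 0): same x and y₁ ≡ -y₂, so the sum is O.
4P = O.
Next 3Q:
Repeated addition: build up to 3Q.
2Q: tangent at (2, 8): λ = (3·2² + 5)/(2·8) ≡ 6/5. 5⁻¹ ≡ 9 (mod 11) since 5·9 = 45 ≡ 1, so λ ≡ 6·9 ≡ 10.
  x = λ² - 2 - 2 = 100 - 4 ≡ 8; y = λ·(2 - 8) - 8 ≡ 9. → (8, 9)
3Q: (8, 9) + (2, 8). λ = (8 - 9)/(2 - 8) ≡ 10/5 mod 11. 5⁻¹ ≡ 9 (mod 11) since 5·9 = 45 ≡ 1, so λ ≡ 2.
  x = λ² - 8 - 2 = 4 - 10 ≡ 5; y = λ·(8 - 5) - 9 ≡ 8. → (5, 8)
3Q = (5, 8).
Finally 4P + 3Q:
O + (5, 8) = (5, 8) (identity).

(5, 8)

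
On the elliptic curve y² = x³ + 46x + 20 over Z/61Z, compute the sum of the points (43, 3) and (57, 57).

(43, 3) + (57, 57). λ = (57 - 3)/(57 - 43) ≡ 54/14 mod 61. 14⁻¹ ≡ 48 (mod 61), so λ ≡ 30.
  x = λ² - 43 - 57 = 900 - 100 ≡ 7; y = λ·(43 - 7) - 3 ≡ 40. → (7, 40)

(7, 40)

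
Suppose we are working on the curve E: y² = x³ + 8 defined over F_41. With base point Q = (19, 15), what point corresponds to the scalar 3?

Repeated addition: build up to 3Q.
2Q: tangent at (19, 15): λ = (3·19² + 0)/(2·15) ≡ 17/30. 30⁻¹ ≡ 26 (mod 41) since 30·26 = 780 ≡ 1, so λ ≡ 17·26 ≡ 32.
  x = λ² - 19 - 19 = 1024 - 38 ≡ 2; y = λ·(19 - 2) - 15 ≡ 37. → (2, 37)
3Q: (2, 37) + (19, 15). λ = (15 - 37)/(19 - 2) ≡ 19/17 mod 41. 17⁻¹ ≡ 29 (mod 41), so λ ≡ 18.
  x = λ² - 2 - 19 = 324 - 21 ≡ 16; y = λ·(2 - 16) - 37 ≡ 39. → (16, 39)

(16, 39)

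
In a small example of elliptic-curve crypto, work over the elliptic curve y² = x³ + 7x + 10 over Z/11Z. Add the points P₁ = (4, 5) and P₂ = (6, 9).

(4, 5) + (6, 9). λ = (9 - 5)/(6 - 4) ≡ 4/2 mod 11. 2⁻¹ ≡ 6 (mod 11), so λ ≡ 2.
  x = λ² - 4 - 6 = 4 - 10 ≡ 5; y = λ·(4 - 5) - 5 ≡ 4. → (5, 4)

(5, 4)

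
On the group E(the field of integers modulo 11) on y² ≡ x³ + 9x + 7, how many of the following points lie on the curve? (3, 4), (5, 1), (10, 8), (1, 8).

1

(3, 4): 4² ≡ 5, rhs ≡ 6 → off.
(5, 1): 1² ≡ 1, rhs ≡ 1 → on.
(10, 8): 8² ≡ 9, rhs ≡ 8 → off.
(1, 8): 8² ≡ 9, rhs ≡ 6 → off.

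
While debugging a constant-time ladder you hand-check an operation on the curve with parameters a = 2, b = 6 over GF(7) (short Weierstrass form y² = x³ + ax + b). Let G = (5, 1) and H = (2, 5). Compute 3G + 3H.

First 3G:
Repeated addition: build up to 3G.
2G: tangent at (5, 1): λ = (3·5² + 2)/(2·1) ≡ 0/2. 2⁻¹ ≡ 4 (mod 7), so λ ≡ 0·4 ≡ 0.
  x = λ² - 5 - 5 = 0 - 10 ≡ 4; y = λ·(5 - 4) - 1 ≡ 6. → (4, 6)
3G: (4, 6) + (5, 1). λ = (1 - 6)/(5 - 4) ≡ 2/1 mod 7. 1⁻¹ ≡ 1 (mod 7), so λ ≡ 2.
  x = λ² - 4 - 5 = 4 - 9 ≡ 2; y = λ·(4 - 2) - 6 ≡ 5. → (2, 5)
3G = (2, 5).
Next 3H:
Repeated addition: build up to 3H.
2H: tangent at (2, 5): λ = (3·2² + 2)/(2·5) ≡ 0/3. 3⁻¹ ≡ 5 (mod 7), so λ ≡ 0·5 ≡ 0.
  x = λ² - 2 - 2 = 0 - 4 ≡ 3; y = λ·(2 - 3) - 5 ≡ 2. → (3, 2)
3H: (3, 2) + (2, 5). λ = (5 - 2)/(2 - 3) ≡ 3/6 mod 7. 6⁻¹ ≡ 6 (mod 7), so λ ≡ 4.
  x = λ² - 3 - 2 = 16 - 5 ≡ 4; y = λ·(3 - 4) - 2 ≡ 1. → (4, 1)
3H = (4, 1).
Finally 3G + 3H:
(2, 5) + (4, 1). λ = (1 - 5)/(4 - 2) ≡ 3/2 mod 7. 2⁻¹ ≡ 4 (mod 7) since 2·4 = 8 ≡ 1, so λ ≡ 5.
  x = λ² - 2 - 4 = 25 - 6 ≡ 5; y = λ·(2 - 5) - 5 ≡ 1. → (5, 1)

(5, 1)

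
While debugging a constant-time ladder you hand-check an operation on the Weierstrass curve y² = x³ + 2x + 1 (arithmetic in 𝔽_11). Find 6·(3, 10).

Write Q = (3, 10).
Repeated addition: build up to 6Q.
2Q: tangent at (3, 10): λ = (3·3² + 2)/(2·10) ≡ 7/9. 9⁻¹ ≡ 5 (mod 11), so λ ≡ 7·5 ≡ 2.
  x = λ² - 3 - 3 = 4 - 6 ≡ 9; y = λ·(3 - 9) - 10 ≡ 0. → (9, 0)
3Q: (9, 0) + (3, 10). λ = (10 - 0)/(3 - 9) ≡ 10/5 mod 11. 5⁻¹ ≡ 9 (mod 11), so λ ≡ 2.
  x = λ² - 9 - 3 = 4 - 12 ≡ 3; y = λ·(9 - 3) - 0 ≡ 1. → (3, 1)
4Q: (3, 1) + (3, 10): same x and y₁ ≡ -y₂, so the sum is the point at infinity.
5Q: the point at infinity + (3, 10) = (3, 10) (identity).
6Q: tangent at (3, 10): λ = (3·3² + 2)/(2·10) ≡ 7/9. 9⁻¹ ≡ 5 (mod 11), so λ ≡ 7·5 ≡ 2.
  x = λ² - 3 - 3 = 4 - 6 ≡ 9; y = λ·(3 - 9) - 10 ≡ 0. → (9, 0)

(9, 0)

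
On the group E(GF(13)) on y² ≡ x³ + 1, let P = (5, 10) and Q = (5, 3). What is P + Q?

The two points share x = 5 and their y-coordinates satisfy 10 + 3 ≡ 0 (mod 13), so they are inverses. Their sum is 𝒪.

O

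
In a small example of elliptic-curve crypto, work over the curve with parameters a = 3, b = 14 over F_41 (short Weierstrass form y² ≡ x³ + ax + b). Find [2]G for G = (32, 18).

tangent at (32, 18): λ = (3·32² + 3)/(2·18) ≡ 0/36. 36⁻¹ ≡ 8 (mod 41), so λ ≡ 0·8 ≡ 0.
  x = λ² - 32 - 32 = 0 - 64 ≡ 18; y = λ·(32 - 18) - 18 ≡ 23. → (18, 23)

(18, 23)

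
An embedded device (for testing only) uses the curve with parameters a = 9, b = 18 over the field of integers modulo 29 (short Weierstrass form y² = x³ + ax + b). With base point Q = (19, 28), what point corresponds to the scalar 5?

(8, 14)

Repeated addition: build up to 5Q.
2Q: tangent at (19, 28): λ = (3·19² + 9)/(2·28) ≡ 19/27. 27⁻¹ ≡ 14 (mod 29) since 27·14 = 378 ≡ 1, so λ ≡ 19·14 ≡ 5.
  x = λ² - 19 - 19 = 25 - 38 ≡ 16; y = λ·(19 - 16) - 28 ≡ 16. → (16, 16)
3Q: (16, 16) + (19, 28). λ = (28 - 16)/(19 - 16) ≡ 12/3 mod 29. 3⁻¹ ≡ 10 (mod 29) since 3·10 = 30 ≡ 1, so λ ≡ 4.
  x = λ² - 16 - 19 = 16 - 35 ≡ 10; y = λ·(16 - 10) - 16 ≡ 8. → (10, 8)
4Q: (10, 8) + (19, 28). λ = (28 - 8)/(19 - 10) ≡ 20/9 mod 29. 9⁻¹ ≡ 13 (mod 29), so λ ≡ 28.
  x = λ² - 10 - 19 = 784 - 29 ≡ 1; y = λ·(10 - 1) - 8 ≡ 12. → (1, 12)
5Q: (1, 12) + (19, 28). λ = (28 - 12)/(19 - 1) ≡ 16/18 mod 29. 18⁻¹ ≡ 21 (mod 29), so λ ≡ 17.
  x = λ² - 1 - 19 = 289 - 20 ≡ 8; y = λ·(1 - 8) - 12 ≡ 14. → (8, 14)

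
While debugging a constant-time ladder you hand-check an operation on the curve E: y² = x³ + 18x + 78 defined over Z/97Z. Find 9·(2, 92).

Write G = (2, 92).
Double-and-add on 9 = (1001)₂. Start with G = (2, 92) for the leading 1-bit.
double: tangent at (2, 92): λ = (3·2² + 18)/(2·92) ≡ 30/87. 87⁻¹ ≡ 29 (mod 97), so λ ≡ 30·29 ≡ 94.
  x = λ² - 2 - 2 = 8836 - 4 ≡ 5; y = λ·(2 - 5) - 92 ≡ 14. → (5, 14)
double: tangent at (5, 14): λ = (3·5² + 18)/(2·14) ≡ 93/28. 28⁻¹ ≡ 52 (mod 97) since 28·52 = 1456 ≡ 1, so λ ≡ 93·52 ≡ 83.
  x = λ² - 5 - 5 = 6889 - 10 ≡ 89; y = λ·(5 - 89) - 14 ≡ 95. → (89, 95)
double: tangent at (89, 95): λ = (3·89² + 18)/(2·95) ≡ 16/93. 93⁻¹ ≡ 24 (mod 97) since 93·24 = 2232 ≡ 1, so λ ≡ 16·24 ≡ 93.
  x = λ² - 89 - 89 = 8649 - 178 ≡ 32; y = λ·(89 - 32) - 95 ≡ 65. → (32, 65)
add G: (32, 65) + (2, 92). λ = (92 - 65)/(2 - 32) ≡ 27/67 mod 97. 67⁻¹ ≡ 42 (mod 97), so λ ≡ 67.
  x = λ² - 32 - 2 = 4489 - 34 ≡ 90; y = λ·(32 - 90) - 65 ≡ 26. → (90, 26)

(90, 26)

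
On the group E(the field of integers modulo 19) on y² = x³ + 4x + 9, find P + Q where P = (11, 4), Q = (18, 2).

(11, 4) + (18, 2). λ = (2 - 4)/(18 - 11) ≡ 17/7 mod 19. 7⁻¹ ≡ 11 (mod 19) since 7·11 = 77 ≡ 1, so λ ≡ 16.
  x = λ² - 11 - 18 = 256 - 29 ≡ 18; y = λ·(11 - 18) - 4 ≡ 17. → (18, 17)

(18, 17)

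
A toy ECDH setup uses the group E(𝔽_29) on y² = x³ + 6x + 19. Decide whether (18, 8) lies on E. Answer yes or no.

y² = 8² ≡ 6; x³ + 6x + 19 = 5959 ≡ 14 (mod 29). 6 ≠ 14.

no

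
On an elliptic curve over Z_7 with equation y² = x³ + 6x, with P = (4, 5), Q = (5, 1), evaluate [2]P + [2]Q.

First 2P:
Repeated addition: build up to 2P.
2P: tangent at (4, 5): λ = (3·4² + 6)/(2·5) ≡ 5/3. 3⁻¹ ≡ 5 (mod 7) since 3·5 = 15 ≡ 1, so λ ≡ 5·5 ≡ 4.
  x = λ² - 4 - 4 = 16 - 8 ≡ 1; y = λ·(4 - 1) - 5 ≡ 0. → (1, 0)
2P = (1, 0).
Next 2Q:
Repeated addition: build up to 2Q.
2Q: tangent at (5, 1): λ = (3·5² + 6)/(2·1) ≡ 4/2. 2⁻¹ ≡ 4 (mod 7), so λ ≡ 4·4 ≡ 2.
  x = λ² - 5 - 5 = 4 - 10 ≡ 1; y = λ·(5 - 1) - 1 ≡ 0. → (1, 0)
2Q = (1, 0).
Finally 2P + 2Q:
(1, 0) + (1, 0): same x and y₁ ≡ -y₂, so the sum is ∞.

O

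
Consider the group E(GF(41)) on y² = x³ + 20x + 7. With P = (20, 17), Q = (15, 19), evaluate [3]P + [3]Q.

(34, 4)

First 3P:
Repeated addition: build up to 3P.
2P: tangent at (20, 17): λ = (3·20² + 20)/(2·17) ≡ 31/34. 34⁻¹ ≡ 35 (mod 41), so λ ≡ 31·35 ≡ 19.
  x = λ² - 20 - 20 = 361 - 40 ≡ 34; y = λ·(20 - 34) - 17 ≡ 4. → (34, 4)
3P: (34, 4) + (20, 17). λ = (17 - 4)/(20 - 34) ≡ 13/27 mod 41. 27⁻¹ ≡ 38 (mod 41) since 27·38 = 1026 ≡ 1, so λ ≡ 2.
  x = λ² - 34 - 20 = 4 - 54 ≡ 32; y = λ·(34 - 32) - 4 ≡ 0. → (32, 0)
3P = (32, 0).
Next 3Q:
Repeated addition: build up to 3Q.
2Q: tangent at (15, 19): λ = (3·15² + 20)/(2·19) ≡ 39/38. 38⁻¹ ≡ 27 (mod 41), so λ ≡ 39·27 ≡ 28.
  x = λ² - 15 - 15 = 784 - 30 ≡ 16; y = λ·(15 - 16) - 19 ≡ 35. → (16, 35)
3Q: (16, 35) + (15, 19). λ = (19 - 35)/(15 - 16) ≡ 25/40 mod 41. 40⁻¹ ≡ 40 (mod 41), so λ ≡ 16.
  x = λ² - 16 - 15 = 256 - 31 ≡ 20; y = λ·(16 - 20) - 35 ≡ 24. → (20, 24)
3Q = (20, 24).
Finally 3P + 3Q:
(32, 0) + (20, 24). λ = (24 - 0)/(20 - 32) ≡ 24/29 mod 41. 29⁻¹ ≡ 17 (mod 41) since 29·17 = 493 ≡ 1, so λ ≡ 39.
  x = λ² - 32 - 20 = 1521 - 52 ≡ 34; y = λ·(32 - 34) - 0 ≡ 4. → (34, 4)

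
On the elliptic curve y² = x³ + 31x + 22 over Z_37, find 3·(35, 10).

Write Q = (35, 10).
Repeated addition: build up to 3Q.
2Q: tangent at (35, 10): λ = (3·35² + 31)/(2·10) ≡ 6/20. 20⁻¹ ≡ 13 (mod 37), so λ ≡ 6·13 ≡ 4.
  x = λ² - 35 - 35 = 16 - 70 ≡ 20; y = λ·(35 - 20) - 10 ≡ 13. → (20, 13)
3Q: (20, 13) + (35, 10). λ = (10 - 13)/(35 - 20) ≡ 34/15 mod 37. 15⁻¹ ≡ 5 (mod 37), so λ ≡ 22.
  x = λ² - 20 - 35 = 484 - 55 ≡ 22; y = λ·(20 - 22) - 13 ≡ 17. → (22, 17)

(22, 17)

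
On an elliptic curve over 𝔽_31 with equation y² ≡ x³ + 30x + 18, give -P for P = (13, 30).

(13, 1)

-(13, 30) = (13, -30 mod 31) = (13, 1).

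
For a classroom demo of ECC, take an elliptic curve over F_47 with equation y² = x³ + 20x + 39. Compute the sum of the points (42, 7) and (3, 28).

(42, 7) + (3, 28). λ = (28 - 7)/(3 - 42) ≡ 21/8 mod 47. 8⁻¹ ≡ 6 (mod 47) since 8·6 = 48 ≡ 1, so λ ≡ 32.
  x = λ² - 42 - 3 = 1024 - 45 ≡ 39; y = λ·(42 - 39) - 7 ≡ 42. → (39, 42)

(39, 42)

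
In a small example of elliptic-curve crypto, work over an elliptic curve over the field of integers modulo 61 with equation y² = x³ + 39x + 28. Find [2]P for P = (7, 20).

tangent at (7, 20): λ = (3·7² + 39)/(2·20) ≡ 3/40. 40⁻¹ ≡ 29 (mod 61) since 40·29 = 1160 ≡ 1, so λ ≡ 3·29 ≡ 26.
  x = λ² - 7 - 7 = 676 - 14 ≡ 52; y = λ·(7 - 52) - 20 ≡ 30. → (52, 30)

(52, 30)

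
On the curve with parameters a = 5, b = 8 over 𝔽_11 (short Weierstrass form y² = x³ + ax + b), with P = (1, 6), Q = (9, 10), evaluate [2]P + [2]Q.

(6, 1)

First 2P:
Repeated addition: build up to 2P.
2P: tangent at (1, 6): λ = (3·1² + 5)/(2·6) ≡ 8/1. 1⁻¹ ≡ 1 (mod 11), so λ ≡ 8·1 ≡ 8.
  x = λ² - 1 - 1 = 64 - 2 ≡ 7; y = λ·(1 - 7) - 6 ≡ 1. → (7, 1)
2P = (7, 1).
Next 2Q:
Repeated addition: build up to 2Q.
2Q: tangent at (9, 10): λ = (3·9² + 5)/(2·10) ≡ 6/9. 9⁻¹ ≡ 5 (mod 11), so λ ≡ 6·5 ≡ 8.
  x = λ² - 9 - 9 = 64 - 18 ≡ 2; y = λ·(9 - 2) - 10 ≡ 2. → (2, 2)
2Q = (2, 2).
Finally 2P + 2Q:
(7, 1) + (2, 2). λ = (2 - 1)/(2 - 7) ≡ 1/6 mod 11. 6⁻¹ ≡ 2 (mod 11), so λ ≡ 2.
  x = λ² - 7 - 2 = 4 - 9 ≡ 6; y = λ·(7 - 6) - 1 ≡ 1. → (6, 1)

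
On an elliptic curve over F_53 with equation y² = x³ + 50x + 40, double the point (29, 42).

tangent at (29, 42): λ = (3·29² + 50)/(2·42) ≡ 29/31. 31⁻¹ ≡ 12 (mod 53), so λ ≡ 29·12 ≡ 30.
  x = λ² - 29 - 29 = 900 - 58 ≡ 47; y = λ·(29 - 47) - 42 ≡ 1. → (47, 1)

(47, 1)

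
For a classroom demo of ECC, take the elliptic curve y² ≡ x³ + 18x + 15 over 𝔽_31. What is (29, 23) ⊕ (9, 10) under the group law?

(29, 23) + (9, 10). λ = (10 - 23)/(9 - 29) ≡ 18/11 mod 31. 11⁻¹ ≡ 17 (mod 31) since 11·17 = 187 ≡ 1, so λ ≡ 27.
  x = λ² - 29 - 9 = 729 - 38 ≡ 9; y = λ·(29 - 9) - 23 ≡ 21. → (9, 21)

(9, 21)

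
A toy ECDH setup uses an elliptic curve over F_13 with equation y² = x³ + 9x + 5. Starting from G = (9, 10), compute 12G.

(10, 9)

Repeated addition: build up to 12G.
2G: tangent at (9, 10): λ = (3·9² + 9)/(2·10) ≡ 5/7. 7⁻¹ ≡ 2 (mod 13) since 7·2 = 14 ≡ 1, so λ ≡ 5·2 ≡ 10.
  x = λ² - 9 - 9 = 100 - 18 ≡ 4; y = λ·(9 - 4) - 10 ≡ 1. → (4, 1)
3G: (4, 1) + (9, 10). λ = (10 - 1)/(9 - 4) ≡ 9/5 mod 13. 5⁻¹ ≡ 8 (mod 13), so λ ≡ 7.
  x = λ² - 4 - 9 = 49 - 13 ≡ 10; y = λ·(4 - 10) - 1 ≡ 9. → (10, 9)
4G: (10, 9) + (9, 10). λ = (10 - 9)/(9 - 10) ≡ 1/12 mod 13. 12⁻¹ ≡ 12 (mod 13), so λ ≡ 12.
  x = λ² - 10 - 9 = 144 - 19 ≡ 8; y = λ·(10 - 8) - 9 ≡ 2. → (8, 2)
5G: (8, 2) + (9, 10). λ = (10 - 2)/(9 - 8) ≡ 8/1 mod 13. 1⁻¹ ≡ 1 (mod 13), so λ ≡ 8.
  x = λ² - 8 - 9 = 64 - 17 ≡ 8; y = λ·(8 - 8) - 2 ≡ 11. → (8, 11)
6G: (8, 11) + (9, 10). λ = (10 - 11)/(9 - 8) ≡ 12/1 mod 13. 1⁻¹ ≡ 1 (mod 13), so λ ≡ 12.
  x = λ² - 8 - 9 = 144 - 17 ≡ 10; y = λ·(8 - 10) - 11 ≡ 4. → (10, 4)
7G: (10, 4) + (9, 10). λ = (10 - 4)/(9 - 10) ≡ 6/12 mod 13. 12⁻¹ ≡ 12 (mod 13), so λ ≡ 7.
  x = λ² - 10 - 9 = 49 - 19 ≡ 4; y = λ·(10 - 4) - 4 ≡ 12. → (4, 12)
8G: (4, 12) + (9, 10). λ = (10 - 12)/(9 - 4) ≡ 11/5 mod 13. 5⁻¹ ≡ 8 (mod 13), so λ ≡ 10.
  x = λ² - 4 - 9 = 100 - 13 ≡ 9; y = λ·(4 - 9) - 12 ≡ 3. → (9, 3)
9G: (9, 3) + (9, 10): same x and y₁ ≡ -y₂, so the sum is O.
10G: O + (9, 10) = (9, 10) (identity).
11G: tangent at (9, 10): λ = (3·9² + 9)/(2·10) ≡ 5/7. 7⁻¹ ≡ 2 (mod 13), so λ ≡ 5·2 ≡ 10.
  x = λ² - 9 - 9 = 100 - 18 ≡ 4; y = λ·(9 - 4) - 10 ≡ 1. → (4, 1)
12G: (4, 1) + (9, 10). λ = (10 - 1)/(9 - 4) ≡ 9/5 mod 13. 5⁻¹ ≡ 8 (mod 13) since 5·8 = 40 ≡ 1, so λ ≡ 7.
  x = λ² - 4 - 9 = 49 - 13 ≡ 10; y = λ·(4 - 10) - 1 ≡ 9. → (10, 9)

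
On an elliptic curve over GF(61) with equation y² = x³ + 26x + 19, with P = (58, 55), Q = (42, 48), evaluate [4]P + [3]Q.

First 4P:
Repeated addition: build up to 4P.
2P: tangent at (58, 55): λ = (3·58² + 26)/(2·55) ≡ 53/49. 49⁻¹ ≡ 5 (mod 61), so λ ≡ 53·5 ≡ 21.
  x = λ² - 58 - 58 = 441 - 116 ≡ 20; y = λ·(58 - 20) - 55 ≡ 11. → (20, 11)
3P: (20, 11) + (58, 55). λ = (55 - 11)/(58 - 20) ≡ 44/38 mod 61. 38⁻¹ ≡ 53 (mod 61), so λ ≡ 14.
  x = λ² - 20 - 58 = 196 - 78 ≡ 57; y = λ·(20 - 57) - 11 ≡ 20. → (57, 20)
4P: (57, 20) + (58, 55). λ = (55 - 20)/(58 - 57) ≡ 35/1 mod 61. 1⁻¹ ≡ 1 (mod 61), so λ ≡ 35.
  x = λ² - 57 - 58 = 1225 - 115 ≡ 12; y = λ·(57 - 12) - 20 ≡ 30. → (12, 30)
4P = (12, 30).
Next 3Q:
Repeated addition: build up to 3Q.
2Q: tangent at (42, 48): λ = (3·42² + 26)/(2·48) ≡ 11/35. 35⁻¹ ≡ 7 (mod 61), so λ ≡ 11·7 ≡ 16.
  x = λ² - 42 - 42 = 256 - 84 ≡ 50; y = λ·(42 - 50) - 48 ≡ 7. → (50, 7)
3Q: (50, 7) + (42, 48). λ = (48 - 7)/(42 - 50) ≡ 41/53 mod 61. 53⁻¹ ≡ 38 (mod 61), so λ ≡ 33.
  x = λ² - 50 - 42 = 1089 - 92 ≡ 21; y = λ·(50 - 21) - 7 ≡ 35. → (21, 35)
3Q = (21, 35).
Finally 4P + 3Q:
(12, 30) + (21, 35). λ = (35 - 30)/(21 - 12) ≡ 5/9 mod 61. 9⁻¹ ≡ 34 (mod 61), so λ ≡ 48.
  x = λ² - 12 - 21 = 2304 - 33 ≡ 14; y = λ·(12 - 14) - 30 ≡ 57. → (14, 57)

(14, 57)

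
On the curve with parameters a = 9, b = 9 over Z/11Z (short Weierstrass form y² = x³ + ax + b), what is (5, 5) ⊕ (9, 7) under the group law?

(5, 5) + (9, 7). λ = (7 - 5)/(9 - 5) ≡ 2/4 mod 11. 4⁻¹ ≡ 3 (mod 11), so λ ≡ 6.
  x = λ² - 5 - 9 = 36 - 14 ≡ 0; y = λ·(5 - 0) - 5 ≡ 3. → (0, 3)

(0, 3)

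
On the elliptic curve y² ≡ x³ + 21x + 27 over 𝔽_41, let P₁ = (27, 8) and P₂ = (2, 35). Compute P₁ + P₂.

(27, 8) + (2, 35). λ = (35 - 8)/(2 - 27) ≡ 27/16 mod 41. 16⁻¹ ≡ 18 (mod 41), so λ ≡ 35.
  x = λ² - 27 - 2 = 1225 - 29 ≡ 7; y = λ·(27 - 7) - 8 ≡ 36. → (7, 36)

(7, 36)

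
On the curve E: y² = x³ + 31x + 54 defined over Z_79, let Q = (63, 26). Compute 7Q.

Repeated addition: build up to 7Q.
2Q: tangent at (63, 26): λ = (3·63² + 31)/(2·26) ≡ 9/52. 52⁻¹ ≡ 38 (mod 79), so λ ≡ 9·38 ≡ 26.
  x = λ² - 63 - 63 = 676 - 126 ≡ 76; y = λ·(63 - 76) - 26 ≡ 31. → (76, 31)
3Q: (76, 31) + (63, 26). λ = (26 - 31)/(63 - 76) ≡ 74/66 mod 79. 66⁻¹ ≡ 6 (mod 79), so λ ≡ 49.
  x = λ² - 76 - 63 = 2401 - 139 ≡ 50; y = λ·(76 - 50) - 31 ≡ 58. → (50, 58)
4Q: (50, 58) + (63, 26). λ = (26 - 58)/(63 - 50) ≡ 47/13 mod 79. 13⁻¹ ≡ 73 (mod 79) since 13·73 = 949 ≡ 1, so λ ≡ 34.
  x = λ² - 50 - 63 = 1156 - 113 ≡ 16; y = λ·(50 - 16) - 58 ≡ 71. → (16, 71)
5Q: (16, 71) + (63, 26). λ = (26 - 71)/(63 - 16) ≡ 34/47 mod 79. 47⁻¹ ≡ 37 (mod 79), so λ ≡ 73.
  x = λ² - 16 - 63 = 5329 - 79 ≡ 36; y = λ·(16 - 36) - 71 ≡ 49. → (36, 49)
6Q: (36, 49) + (63, 26). λ = (26 - 49)/(63 - 36) ≡ 56/27 mod 79. 27⁻¹ ≡ 41 (mod 79) since 27·41 = 1107 ≡ 1, so λ ≡ 5.
  x = λ² - 36 - 63 = 25 - 99 ≡ 5; y = λ·(36 - 5) - 49 ≡ 27. → (5, 27)
7Q: (5, 27) + (63, 26). λ = (26 - 27)/(63 - 5) ≡ 78/58 mod 79. 58⁻¹ ≡ 15 (mod 79), so λ ≡ 64.
  x = λ² - 5 - 63 = 4096 - 68 ≡ 78; y = λ·(5 - 78) - 27 ≡ 41. → (78, 41)

(78, 41)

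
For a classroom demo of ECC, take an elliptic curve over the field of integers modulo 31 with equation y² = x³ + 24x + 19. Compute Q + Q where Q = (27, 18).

(12, 12)

tangent at (27, 18): λ = (3·27² + 24)/(2·18) ≡ 10/5. 5⁻¹ ≡ 25 (mod 31) since 5·25 = 125 ≡ 1, so λ ≡ 10·25 ≡ 2.
  x = λ² - 27 - 27 = 4 - 54 ≡ 12; y = λ·(27 - 12) - 18 ≡ 12. → (12, 12)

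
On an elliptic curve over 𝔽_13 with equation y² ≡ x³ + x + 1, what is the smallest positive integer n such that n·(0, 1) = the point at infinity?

2P: tangent at (0, 1): λ = (3·0² + 1)/(2·1) ≡ 1/2. 2⁻¹ ≡ 7 (mod 13), so λ ≡ 1·7 ≡ 7.
  x = λ² - 0 - 0 = 49 - 0 ≡ 10; y = λ·(0 - 10) - 1 ≡ 7. → (10, 7)
3P: (10, 7) + (0, 1). λ = (1 - 7)/(0 - 10) ≡ 7/3 mod 13. 3⁻¹ ≡ 9 (mod 13) since 3·9 = 27 ≡ 1, so λ ≡ 11.
  x = λ² - 10 - 0 = 121 - 10 ≡ 7; y = λ·(10 - 7) - 7 ≡ 0. → (7, 0)
4P: (7, 0) + (0, 1). λ = (1 - 0)/(0 - 7) ≡ 1/6 mod 13. 6⁻¹ ≡ 11 (mod 13), so λ ≡ 11.
  x = λ² - 7 - 0 = 121 - 7 ≡ 10; y = λ·(7 - 10) - 0 ≡ 6. → (10, 6)
5P: (10, 6) + (0, 1). λ = (1 - 6)/(0 - 10) ≡ 8/3 mod 13. 3⁻¹ ≡ 9 (mod 13), so λ ≡ 7.
  x = λ² - 10 - 0 = 49 - 10 ≡ 0; y = λ·(10 - 0) - 6 ≡ 12. → (0, 12)
6P: (0, 12) + (0, 1): same x and y₁ ≡ -y₂, so the sum is the point at infinity.
6P = the point at infinity, so the order is 6.

6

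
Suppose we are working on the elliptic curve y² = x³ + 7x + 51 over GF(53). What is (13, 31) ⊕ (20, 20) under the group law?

(3, 29)

(13, 31) + (20, 20). λ = (20 - 31)/(20 - 13) ≡ 42/7 mod 53. 7⁻¹ ≡ 38 (mod 53), so λ ≡ 6.
  x = λ² - 13 - 20 = 36 - 33 ≡ 3; y = λ·(13 - 3) - 31 ≡ 29. → (3, 29)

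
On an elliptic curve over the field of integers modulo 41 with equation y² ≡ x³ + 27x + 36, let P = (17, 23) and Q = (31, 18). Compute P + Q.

(13, 40)

(17, 23) + (31, 18). λ = (18 - 23)/(31 - 17) ≡ 36/14 mod 41. 14⁻¹ ≡ 3 (mod 41) since 14·3 = 42 ≡ 1, so λ ≡ 26.
  x = λ² - 17 - 31 = 676 - 48 ≡ 13; y = λ·(17 - 13) - 23 ≡ 40. → (13, 40)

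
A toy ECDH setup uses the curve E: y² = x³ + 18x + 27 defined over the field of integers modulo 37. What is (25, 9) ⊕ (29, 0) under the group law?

(32, 16)

(25, 9) + (29, 0). λ = (0 - 9)/(29 - 25) ≡ 28/4 mod 37. 4⁻¹ ≡ 28 (mod 37), so λ ≡ 7.
  x = λ² - 25 - 29 = 49 - 54 ≡ 32; y = λ·(25 - 32) - 9 ≡ 16. → (32, 16)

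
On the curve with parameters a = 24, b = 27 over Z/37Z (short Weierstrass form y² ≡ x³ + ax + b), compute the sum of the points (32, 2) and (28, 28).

(10, 3)

(32, 2) + (28, 28). λ = (28 - 2)/(28 - 32) ≡ 26/33 mod 37. 33⁻¹ ≡ 9 (mod 37) since 33·9 = 297 ≡ 1, so λ ≡ 12.
  x = λ² - 32 - 28 = 144 - 60 ≡ 10; y = λ·(32 - 10) - 2 ≡ 3. → (10, 3)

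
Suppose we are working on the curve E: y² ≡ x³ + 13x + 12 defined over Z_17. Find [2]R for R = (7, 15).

(5, 7)

tangent at (7, 15): λ = (3·7² + 13)/(2·15) ≡ 7/13. 13⁻¹ ≡ 4 (mod 17) since 13·4 = 52 ≡ 1, so λ ≡ 7·4 ≡ 11.
  x = λ² - 7 - 7 = 121 - 14 ≡ 5; y = λ·(7 - 5) - 15 ≡ 7. → (5, 7)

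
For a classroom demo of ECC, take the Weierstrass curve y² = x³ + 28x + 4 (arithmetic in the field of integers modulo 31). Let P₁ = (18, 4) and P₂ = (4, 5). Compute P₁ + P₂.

(18, 4) + (4, 5). λ = (5 - 4)/(4 - 18) ≡ 1/17 mod 31. 17⁻¹ ≡ 11 (mod 31) since 17·11 = 187 ≡ 1, so λ ≡ 11.
  x = λ² - 18 - 4 = 121 - 22 ≡ 6; y = λ·(18 - 6) - 4 ≡ 4. → (6, 4)

(6, 4)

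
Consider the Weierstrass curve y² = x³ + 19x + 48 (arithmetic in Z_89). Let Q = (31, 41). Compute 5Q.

(31, 48)

Double-and-add on 5 = (101)₂. Start with Q = (31, 41) for the leading 1-bit.
double: tangent at (31, 41): λ = (3·31² + 19)/(2·41) ≡ 54/82. 82⁻¹ ≡ 38 (mod 89), so λ ≡ 54·38 ≡ 5.
  x = λ² - 31 - 31 = 25 - 62 ≡ 52; y = λ·(31 - 52) - 41 ≡ 32. → (52, 32)
double: tangent at (52, 32): λ = (3·52² + 19)/(2·32) ≡ 32/64. 64⁻¹ ≡ 32 (mod 89) since 64·32 = 2048 ≡ 1, so λ ≡ 32·32 ≡ 45.
  x = λ² - 52 - 52 = 2025 - 104 ≡ 52; y = λ·(52 - 52) - 32 ≡ 57. → (52, 57)
add Q: (52, 57) + (31, 41). λ = (41 - 57)/(31 - 52) ≡ 73/68 mod 89. 68⁻¹ ≡ 72 (mod 89), so λ ≡ 5.
  x = λ² - 52 - 31 = 25 - 83 ≡ 31; y = λ·(52 - 31) - 57 ≡ 48. → (31, 48)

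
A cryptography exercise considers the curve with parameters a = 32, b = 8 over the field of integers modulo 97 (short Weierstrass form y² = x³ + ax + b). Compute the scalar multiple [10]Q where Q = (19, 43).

Double-and-add on 10 = (1010)₂. Start with Q = (19, 43) for the leading 1-bit.
double: tangent at (19, 43): λ = (3·19² + 32)/(2·43) ≡ 48/86. 86⁻¹ ≡ 44 (mod 97), so λ ≡ 48·44 ≡ 75.
  x = λ² - 19 - 19 = 5625 - 38 ≡ 58; y = λ·(19 - 58) - 43 ≡ 39. → (58, 39)
double: tangent at (58, 39): λ = (3·58² + 32)/(2·39) ≡ 36/78. 78⁻¹ ≡ 51 (mod 97), so λ ≡ 36·51 ≡ 90.
  x = λ² - 58 - 58 = 8100 - 116 ≡ 30; y = λ·(58 - 30) - 39 ≡ 56. → (30, 56)
add Q: (30, 56) + (19, 43). λ = (43 - 56)/(19 - 30) ≡ 84/86 mod 97. 86⁻¹ ≡ 44 (mod 97), so λ ≡ 10.
  x = λ² - 30 - 19 = 100 - 49 ≡ 51; y = λ·(30 - 51) - 56 ≡ 25. → (51, 25)
double: tangent at (51, 25): λ = (3·51² + 32)/(2·25) ≡ 75/50. 50⁻¹ ≡ 33 (mod 97) since 50·33 = 1650 ≡ 1, so λ ≡ 75·33 ≡ 50.
  x = λ² - 51 - 51 = 2500 - 102 ≡ 70; y = λ·(51 - 70) - 25 ≡ 92. → (70, 92)

(70, 92)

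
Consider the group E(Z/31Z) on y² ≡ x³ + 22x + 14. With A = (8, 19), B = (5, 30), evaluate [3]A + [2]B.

(28, 18)

First 3A:
Repeated addition: build up to 3A.
2A: tangent at (8, 19): λ = (3·8² + 22)/(2·19) ≡ 28/7. 7⁻¹ ≡ 9 (mod 31), so λ ≡ 28·9 ≡ 4.
  x = λ² - 8 - 8 = 16 - 16 ≡ 0; y = λ·(8 - 0) - 19 ≡ 13. → (0, 13)
3A: (0, 13) + (8, 19). λ = (19 - 13)/(8 - 0) ≡ 6/8 mod 31. 8⁻¹ ≡ 4 (mod 31), so λ ≡ 24.
  x = λ² - 0 - 8 = 576 - 8 ≡ 10; y = λ·(0 - 10) - 13 ≡ 26. → (10, 26)
3A = (10, 26).
Next 2B:
Repeated addition: build up to 2B.
2B: tangent at (5, 30): λ = (3·5² + 22)/(2·30) ≡ 4/29. 29⁻¹ ≡ 15 (mod 31), so λ ≡ 4·15 ≡ 29.
  x = λ² - 5 - 5 = 841 - 10 ≡ 25; y = λ·(5 - 25) - 30 ≡ 10. → (25, 10)
2B = (25, 10).
Finally 3A + 2B:
(10, 26) + (25, 10). λ = (10 - 26)/(25 - 10) ≡ 15/15 mod 31. 15⁻¹ ≡ 29 (mod 31), so λ ≡ 1.
  x = λ² - 10 - 25 = 1 - 35 ≡ 28; y = λ·(10 - 28) - 26 ≡ 18. → (28, 18)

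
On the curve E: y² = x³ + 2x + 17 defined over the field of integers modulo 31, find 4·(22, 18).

(8, 7)

Write G = (22, 18).
Double-and-add on 4 = (100)₂. Start with G = (22, 18) for the leading 1-bit.
double: tangent at (22, 18): λ = (3·22² + 2)/(2·18) ≡ 28/5. 5⁻¹ ≡ 25 (mod 31), so λ ≡ 28·25 ≡ 18.
  x = λ² - 22 - 22 = 324 - 44 ≡ 1; y = λ·(22 - 1) - 18 ≡ 19. → (1, 19)
double: tangent at (1, 19): λ = (3·1² + 2)/(2·19) ≡ 5/7. 7⁻¹ ≡ 9 (mod 31) since 7·9 = 63 ≡ 1, so λ ≡ 5·9 ≡ 14.
  x = λ² - 1 - 1 = 196 - 2 ≡ 8; y = λ·(1 - 8) - 19 ≡ 7. → (8, 7)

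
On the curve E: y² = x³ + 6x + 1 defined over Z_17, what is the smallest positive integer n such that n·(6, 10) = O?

2P: tangent at (6, 10): λ = (3·6² + 6)/(2·10) ≡ 12/3. 3⁻¹ ≡ 6 (mod 17) since 3·6 = 18 ≡ 1, so λ ≡ 12·6 ≡ 4.
  x = λ² - 6 - 6 = 16 - 12 ≡ 4; y = λ·(6 - 4) - 10 ≡ 15. → (4, 15)
3P: (4, 15) + (6, 10). λ = (10 - 15)/(6 - 4) ≡ 12/2 mod 17. 2⁻¹ ≡ 9 (mod 17), so λ ≡ 6.
  x = λ² - 4 - 6 = 36 - 10 ≡ 9; y = λ·(4 - 9) - 15 ≡ 6. → (9, 6)
4P: (9, 6) + (6, 10). λ = (10 - 6)/(6 - 9) ≡ 4/14 mod 17. 14⁻¹ ≡ 11 (mod 17) since 14·11 = 154 ≡ 1, so λ ≡ 10.
  x = λ² - 9 - 6 = 100 - 15 ≡ 0; y = λ·(9 - 0) - 6 ≡ 16. → (0, 16)
5P: (0, 16) + (6, 10). λ = (10 - 16)/(6 - 0) ≡ 11/6 mod 17. 6⁻¹ ≡ 3 (mod 17), so λ ≡ 16.
  x = λ² - 0 - 6 = 256 - 6 ≡ 12; y = λ·(0 - 12) - 16 ≡ 13. → (12, 13)
6P: (12, 13) + (6, 10). λ = (10 - 13)/(6 - 12) ≡ 14/11 mod 17. 11⁻¹ ≡ 14 (mod 17), so λ ≡ 9.
  x = λ² - 12 - 6 = 81 - 18 ≡ 12; y = λ·(12 - 12) - 13 ≡ 4. → (12, 4)
7P: (12, 4) + (6, 10). λ = (10 - 4)/(6 - 12) ≡ 6/11 mod 17. 11⁻¹ ≡ 14 (mod 17), so λ ≡ 16.
  x = λ² - 12 - 6 = 256 - 18 ≡ 0; y = λ·(12 - 0) - 4 ≡ 1. → (0, 1)
8P: (0, 1) + (6, 10). λ = (10 - 1)/(6 - 0) ≡ 9/6 mod 17. 6⁻¹ ≡ 3 (mod 17) since 6·3 = 18 ≡ 1, so λ ≡ 10.
  x = λ² - 0 - 6 = 100 - 6 ≡ 9; y = λ·(0 - 9) - 1 ≡ 11. → (9, 11)
9P: (9, 11) + (6, 10). λ = (10 - 11)/(6 - 9) ≡ 16/14 mod 17. 14⁻¹ ≡ 11 (mod 17), so λ ≡ 6.
  x = λ² - 9 - 6 = 36 - 15 ≡ 4; y = λ·(9 - 4) - 11 ≡ 2. → (4, 2)
10P: (4, 2) + (6, 10). λ = (10 - 2)/(6 - 4) ≡ 8/2 mod 17. 2⁻¹ ≡ 9 (mod 17) since 2·9 = 18 ≡ 1, so λ ≡ 4.
  x = λ² - 4 - 6 = 16 - 10 ≡ 6; y = λ·(4 - 6) - 2 ≡ 7. → (6, 7)
11P: (6, 7) + (6, 10): same x and y₁ ≡ -y₂, so the sum is O.
11P = O, so the order is 11.

11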